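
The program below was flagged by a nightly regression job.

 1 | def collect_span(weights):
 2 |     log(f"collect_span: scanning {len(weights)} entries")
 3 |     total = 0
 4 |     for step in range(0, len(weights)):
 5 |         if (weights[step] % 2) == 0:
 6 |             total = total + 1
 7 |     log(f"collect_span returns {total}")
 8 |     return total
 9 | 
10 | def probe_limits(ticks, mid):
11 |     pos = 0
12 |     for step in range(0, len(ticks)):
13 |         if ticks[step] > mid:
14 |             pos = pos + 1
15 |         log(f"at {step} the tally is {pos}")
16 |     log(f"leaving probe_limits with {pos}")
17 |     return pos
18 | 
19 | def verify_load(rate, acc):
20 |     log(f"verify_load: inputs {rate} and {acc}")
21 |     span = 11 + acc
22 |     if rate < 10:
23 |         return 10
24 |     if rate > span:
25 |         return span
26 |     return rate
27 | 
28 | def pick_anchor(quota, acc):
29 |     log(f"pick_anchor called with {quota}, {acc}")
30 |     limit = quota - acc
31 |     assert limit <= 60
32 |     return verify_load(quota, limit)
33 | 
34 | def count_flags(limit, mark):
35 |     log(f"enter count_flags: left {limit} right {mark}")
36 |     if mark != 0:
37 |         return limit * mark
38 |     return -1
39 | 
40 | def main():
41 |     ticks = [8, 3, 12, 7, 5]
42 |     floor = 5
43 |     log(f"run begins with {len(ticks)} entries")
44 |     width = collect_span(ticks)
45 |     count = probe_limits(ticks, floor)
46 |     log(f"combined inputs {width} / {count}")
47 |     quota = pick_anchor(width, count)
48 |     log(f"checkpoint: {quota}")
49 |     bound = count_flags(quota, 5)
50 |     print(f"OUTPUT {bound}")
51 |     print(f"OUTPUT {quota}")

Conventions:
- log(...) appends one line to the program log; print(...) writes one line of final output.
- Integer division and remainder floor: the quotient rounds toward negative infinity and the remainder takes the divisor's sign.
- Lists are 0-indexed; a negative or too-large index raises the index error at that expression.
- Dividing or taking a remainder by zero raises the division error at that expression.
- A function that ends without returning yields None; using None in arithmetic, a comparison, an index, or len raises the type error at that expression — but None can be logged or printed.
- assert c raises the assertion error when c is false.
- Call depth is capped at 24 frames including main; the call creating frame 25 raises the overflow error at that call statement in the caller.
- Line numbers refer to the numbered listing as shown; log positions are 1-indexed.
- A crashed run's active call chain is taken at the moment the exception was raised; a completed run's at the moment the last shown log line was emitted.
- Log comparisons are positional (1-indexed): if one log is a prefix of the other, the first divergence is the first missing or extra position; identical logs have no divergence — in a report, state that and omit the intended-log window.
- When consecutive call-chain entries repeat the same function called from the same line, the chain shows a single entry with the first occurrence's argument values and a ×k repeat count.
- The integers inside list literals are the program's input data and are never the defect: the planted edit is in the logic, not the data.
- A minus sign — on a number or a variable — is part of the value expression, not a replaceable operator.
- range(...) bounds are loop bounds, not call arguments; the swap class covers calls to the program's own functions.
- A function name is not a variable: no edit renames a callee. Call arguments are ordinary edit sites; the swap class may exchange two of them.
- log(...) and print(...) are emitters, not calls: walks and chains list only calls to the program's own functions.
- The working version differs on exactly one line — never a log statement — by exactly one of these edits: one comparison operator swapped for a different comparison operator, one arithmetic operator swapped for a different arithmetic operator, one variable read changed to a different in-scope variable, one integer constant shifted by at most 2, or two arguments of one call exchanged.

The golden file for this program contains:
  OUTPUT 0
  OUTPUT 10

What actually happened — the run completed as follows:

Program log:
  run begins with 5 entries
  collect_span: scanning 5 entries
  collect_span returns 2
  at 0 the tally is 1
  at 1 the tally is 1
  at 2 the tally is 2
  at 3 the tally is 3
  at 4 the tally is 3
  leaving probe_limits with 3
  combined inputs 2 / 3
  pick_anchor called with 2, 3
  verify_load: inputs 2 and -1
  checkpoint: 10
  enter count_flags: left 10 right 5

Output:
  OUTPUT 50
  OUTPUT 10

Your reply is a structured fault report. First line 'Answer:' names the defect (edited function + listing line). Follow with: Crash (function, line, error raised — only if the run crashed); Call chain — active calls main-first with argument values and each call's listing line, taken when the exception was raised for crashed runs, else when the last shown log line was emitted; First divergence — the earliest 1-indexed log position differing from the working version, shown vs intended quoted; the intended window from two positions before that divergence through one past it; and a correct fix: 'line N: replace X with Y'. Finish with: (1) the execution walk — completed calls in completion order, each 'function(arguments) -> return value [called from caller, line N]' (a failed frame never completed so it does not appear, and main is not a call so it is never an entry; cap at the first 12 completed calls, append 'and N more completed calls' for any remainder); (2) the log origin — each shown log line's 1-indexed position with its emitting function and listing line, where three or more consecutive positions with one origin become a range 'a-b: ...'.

Answer: the defect is in count_flags at line 37.
The tell: No log line changed; the fault shows up purely in the output.
Call chain: main -> count_flags(10, 5) (called at line 49).
First divergence: none (the log streams are identical).
Execution walk:
  collect_span([8, 3, 12, 7, 5]) -> 2  [called from main, line 44]
  probe_limits([8, 3, 12, 7, 5], 5) -> 3  [called from main, line 45]
  verify_load(2, -1) -> 10  [called from pick_anchor, line 32]
  pick_anchor(2, 3) -> 10  [called from main, line 47]
  count_flags(10, 5) -> 50  [called from main, line 49]
Origin of each log line:
  1: logged in main at line 43
  2: logged in collect_span at line 2
  3: logged in collect_span at line 7
  4-8: logged in probe_limits at line 15
  9: logged in probe_limits at line 16
  10: logged in main at line 46
  11: logged in pick_anchor at line 29
  12: logged in verify_load at line 20
  13: logged in main at line 48
  14: logged in count_flags at line 35
A correct fix: line 37: replace `*` with `%`.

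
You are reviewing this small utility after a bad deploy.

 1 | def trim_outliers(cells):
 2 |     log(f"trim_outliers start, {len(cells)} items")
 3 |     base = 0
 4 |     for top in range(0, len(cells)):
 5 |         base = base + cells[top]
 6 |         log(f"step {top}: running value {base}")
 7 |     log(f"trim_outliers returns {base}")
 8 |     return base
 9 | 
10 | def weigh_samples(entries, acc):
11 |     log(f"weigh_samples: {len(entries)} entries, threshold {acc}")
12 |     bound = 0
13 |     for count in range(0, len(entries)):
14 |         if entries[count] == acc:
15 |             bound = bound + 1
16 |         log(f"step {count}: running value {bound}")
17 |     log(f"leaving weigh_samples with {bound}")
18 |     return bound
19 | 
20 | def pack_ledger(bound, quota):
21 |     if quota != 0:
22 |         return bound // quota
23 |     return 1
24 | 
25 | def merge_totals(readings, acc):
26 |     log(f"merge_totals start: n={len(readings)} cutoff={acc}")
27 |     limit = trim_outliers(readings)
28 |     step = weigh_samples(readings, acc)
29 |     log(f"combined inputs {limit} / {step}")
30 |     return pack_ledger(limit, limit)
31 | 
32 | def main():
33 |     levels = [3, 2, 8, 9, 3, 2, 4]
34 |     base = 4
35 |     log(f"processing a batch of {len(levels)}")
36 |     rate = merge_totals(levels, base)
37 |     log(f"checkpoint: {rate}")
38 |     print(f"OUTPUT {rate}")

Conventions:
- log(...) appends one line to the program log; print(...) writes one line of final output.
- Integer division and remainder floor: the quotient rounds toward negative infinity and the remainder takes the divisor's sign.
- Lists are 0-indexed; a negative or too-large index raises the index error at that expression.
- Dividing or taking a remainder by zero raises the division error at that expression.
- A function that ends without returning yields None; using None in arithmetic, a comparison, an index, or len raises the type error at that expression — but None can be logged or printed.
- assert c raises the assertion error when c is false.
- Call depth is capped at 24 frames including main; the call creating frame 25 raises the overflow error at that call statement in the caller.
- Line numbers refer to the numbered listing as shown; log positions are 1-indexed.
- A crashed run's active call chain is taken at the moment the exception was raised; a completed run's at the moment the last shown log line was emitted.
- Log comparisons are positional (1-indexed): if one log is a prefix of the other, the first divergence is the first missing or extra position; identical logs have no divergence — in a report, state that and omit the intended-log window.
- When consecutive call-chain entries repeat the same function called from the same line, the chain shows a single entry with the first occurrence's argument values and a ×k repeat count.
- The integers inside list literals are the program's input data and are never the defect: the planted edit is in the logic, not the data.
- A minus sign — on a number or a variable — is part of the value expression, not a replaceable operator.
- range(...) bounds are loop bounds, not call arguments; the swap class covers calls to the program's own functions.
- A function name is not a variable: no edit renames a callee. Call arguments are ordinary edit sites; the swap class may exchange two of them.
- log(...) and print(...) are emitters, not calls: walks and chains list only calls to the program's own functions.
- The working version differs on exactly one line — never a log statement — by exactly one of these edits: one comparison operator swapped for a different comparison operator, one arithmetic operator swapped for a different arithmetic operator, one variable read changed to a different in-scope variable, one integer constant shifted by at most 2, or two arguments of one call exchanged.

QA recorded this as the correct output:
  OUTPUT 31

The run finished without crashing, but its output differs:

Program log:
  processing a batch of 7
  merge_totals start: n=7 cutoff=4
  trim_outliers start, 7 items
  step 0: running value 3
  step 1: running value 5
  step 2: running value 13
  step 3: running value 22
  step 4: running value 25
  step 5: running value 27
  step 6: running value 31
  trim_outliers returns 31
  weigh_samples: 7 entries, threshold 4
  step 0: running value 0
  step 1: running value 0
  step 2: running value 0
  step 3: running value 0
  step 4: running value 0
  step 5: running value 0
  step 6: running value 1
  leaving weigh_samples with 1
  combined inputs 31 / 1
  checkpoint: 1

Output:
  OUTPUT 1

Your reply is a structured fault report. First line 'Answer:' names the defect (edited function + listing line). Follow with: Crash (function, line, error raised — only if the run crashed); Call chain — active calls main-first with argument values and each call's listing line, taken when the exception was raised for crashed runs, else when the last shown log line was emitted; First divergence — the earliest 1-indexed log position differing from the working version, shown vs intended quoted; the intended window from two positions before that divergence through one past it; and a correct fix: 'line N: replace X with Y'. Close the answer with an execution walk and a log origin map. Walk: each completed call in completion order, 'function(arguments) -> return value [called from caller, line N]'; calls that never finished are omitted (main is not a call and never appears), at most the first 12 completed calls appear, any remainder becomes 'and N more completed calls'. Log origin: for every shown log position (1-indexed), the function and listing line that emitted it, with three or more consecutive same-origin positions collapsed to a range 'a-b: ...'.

Answer: the defect is in merge_totals at line 30.
Core observation: Position 22 is the first bad log line: 'checkpoint: 1' should read 'checkpoint: 31'.
Call chain: main.
First divergence: at position 22 the run shows 'checkpoint: 1' where the working version logs 'checkpoint: 31'.
Intended log window:
  20: leaving weigh_samples with 1
  21: combined inputs 31 / 1
  22: checkpoint: 31
Execution walk:
  trim_outliers([3, 2, 8, 9, 3, 2, 4]) -> 31  [called from merge_totals, line 27]
  weigh_samples([3, 2, 8, 9, 3, 2, 4], 4) -> 1  [called from merge_totals, line 28]
  pack_ledger(31, 31) -> 1  [called from merge_totals, line 30]
  merge_totals([3, 2, 8, 9, 3, 2, 4], 4) -> 1  [called from main, line 36]
Origin of each log line:
  1 — main, line 35
  2 — merge_totals, line 26
  3 — trim_outliers, line 2
  4-10 — trim_outliers, line 6
  11 — trim_outliers, line 7
  12 — weigh_samples, line 11
  13-19 — weigh_samples, line 16
  20 — weigh_samples, line 17
  21 — merge_totals, line 29
  22 — main, line 37
A correct fix: line 30: replace `pack_ledger(limit, limit)` with `pack_ledger(limit, step)`.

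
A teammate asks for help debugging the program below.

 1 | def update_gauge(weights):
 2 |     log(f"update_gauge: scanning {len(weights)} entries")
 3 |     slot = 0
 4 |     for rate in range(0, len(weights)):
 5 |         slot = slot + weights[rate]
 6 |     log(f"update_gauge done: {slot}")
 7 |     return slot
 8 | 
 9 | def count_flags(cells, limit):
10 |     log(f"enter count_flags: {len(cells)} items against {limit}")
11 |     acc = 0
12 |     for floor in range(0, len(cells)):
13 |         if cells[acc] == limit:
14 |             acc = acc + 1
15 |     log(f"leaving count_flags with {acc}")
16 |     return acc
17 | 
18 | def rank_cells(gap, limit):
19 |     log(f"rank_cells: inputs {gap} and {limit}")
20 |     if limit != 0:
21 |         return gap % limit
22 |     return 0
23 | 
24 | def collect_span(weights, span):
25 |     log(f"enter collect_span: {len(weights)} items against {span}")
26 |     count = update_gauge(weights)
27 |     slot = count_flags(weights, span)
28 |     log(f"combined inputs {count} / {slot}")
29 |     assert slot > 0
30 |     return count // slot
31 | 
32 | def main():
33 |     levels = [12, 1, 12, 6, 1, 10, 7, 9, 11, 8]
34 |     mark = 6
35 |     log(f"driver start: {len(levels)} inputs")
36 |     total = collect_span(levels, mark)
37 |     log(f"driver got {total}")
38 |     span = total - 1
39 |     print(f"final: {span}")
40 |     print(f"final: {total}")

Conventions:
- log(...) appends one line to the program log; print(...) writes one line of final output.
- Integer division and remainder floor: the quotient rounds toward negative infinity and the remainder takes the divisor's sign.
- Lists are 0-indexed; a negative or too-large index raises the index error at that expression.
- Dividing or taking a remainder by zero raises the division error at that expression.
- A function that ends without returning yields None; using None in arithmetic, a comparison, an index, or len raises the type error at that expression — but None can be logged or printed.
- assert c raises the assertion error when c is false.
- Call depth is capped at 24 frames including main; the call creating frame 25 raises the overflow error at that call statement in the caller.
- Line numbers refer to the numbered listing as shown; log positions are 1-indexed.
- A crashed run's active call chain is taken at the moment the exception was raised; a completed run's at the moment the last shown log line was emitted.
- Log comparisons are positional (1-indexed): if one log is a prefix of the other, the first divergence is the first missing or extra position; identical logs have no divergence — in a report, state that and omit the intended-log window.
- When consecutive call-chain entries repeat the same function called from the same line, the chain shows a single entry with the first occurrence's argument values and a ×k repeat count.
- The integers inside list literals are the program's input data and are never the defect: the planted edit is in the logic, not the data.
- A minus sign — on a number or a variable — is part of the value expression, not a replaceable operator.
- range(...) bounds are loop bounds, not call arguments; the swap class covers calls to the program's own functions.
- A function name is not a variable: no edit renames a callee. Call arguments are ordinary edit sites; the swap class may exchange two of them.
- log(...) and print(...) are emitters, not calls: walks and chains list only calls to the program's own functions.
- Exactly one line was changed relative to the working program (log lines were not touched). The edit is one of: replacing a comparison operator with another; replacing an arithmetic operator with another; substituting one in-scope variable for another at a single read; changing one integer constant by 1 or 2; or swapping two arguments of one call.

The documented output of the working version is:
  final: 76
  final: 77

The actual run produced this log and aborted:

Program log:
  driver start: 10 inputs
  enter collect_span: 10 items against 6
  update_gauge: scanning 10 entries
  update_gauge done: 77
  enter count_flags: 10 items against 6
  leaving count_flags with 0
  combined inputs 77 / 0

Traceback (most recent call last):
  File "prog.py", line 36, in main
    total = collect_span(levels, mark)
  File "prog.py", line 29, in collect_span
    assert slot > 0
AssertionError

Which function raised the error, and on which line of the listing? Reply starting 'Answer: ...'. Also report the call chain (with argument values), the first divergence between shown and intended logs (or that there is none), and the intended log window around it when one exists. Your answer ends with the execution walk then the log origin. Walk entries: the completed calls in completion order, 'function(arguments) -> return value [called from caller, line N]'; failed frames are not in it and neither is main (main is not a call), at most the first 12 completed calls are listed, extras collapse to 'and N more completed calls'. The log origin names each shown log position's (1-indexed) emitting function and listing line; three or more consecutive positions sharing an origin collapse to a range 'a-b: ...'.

Answer: the error was raised in collect_span, line 29.
Key fact: At log position 6 the runs split — shown 'leaving count_flags with 0', but the working version logs 'leaving count_flags with 1'.
Call chain: main -> collect_span([12, 1, 12, 6, 1, 10, 7, 9, 11, 8], 6) (called at line 36).
First divergence: at position 6 the run shows 'leaving count_flags with 0' where the working version logs 'leaving count_flags with 1'.
Intended log window:
  4: update_gauge done: 77
  5: enter count_flags: 10 items against 6
  6: leaving count_flags with 1
  7: combined inputs 77 / 1
Execution walk:
  update_gauge([12, 1, 12, 6, 1, 10, 7, 9, 11, 8]) -> 77  [called from collect_span, line 26]
  count_flags([12, 1, 12, 6, 1, 10, 7, 9, 11, 8], 6) -> 0  [called from collect_span, line 27]
Origin of each log line:
  1: emitted by main (line 35)
  2: emitted by collect_span (line 25)
  3: emitted by update_gauge (line 2)
  4: emitted by update_gauge (line 6)
  5: emitted by count_flags (line 10)
  6: emitted by count_flags (line 15)
  7: emitted by collect_span (line 28)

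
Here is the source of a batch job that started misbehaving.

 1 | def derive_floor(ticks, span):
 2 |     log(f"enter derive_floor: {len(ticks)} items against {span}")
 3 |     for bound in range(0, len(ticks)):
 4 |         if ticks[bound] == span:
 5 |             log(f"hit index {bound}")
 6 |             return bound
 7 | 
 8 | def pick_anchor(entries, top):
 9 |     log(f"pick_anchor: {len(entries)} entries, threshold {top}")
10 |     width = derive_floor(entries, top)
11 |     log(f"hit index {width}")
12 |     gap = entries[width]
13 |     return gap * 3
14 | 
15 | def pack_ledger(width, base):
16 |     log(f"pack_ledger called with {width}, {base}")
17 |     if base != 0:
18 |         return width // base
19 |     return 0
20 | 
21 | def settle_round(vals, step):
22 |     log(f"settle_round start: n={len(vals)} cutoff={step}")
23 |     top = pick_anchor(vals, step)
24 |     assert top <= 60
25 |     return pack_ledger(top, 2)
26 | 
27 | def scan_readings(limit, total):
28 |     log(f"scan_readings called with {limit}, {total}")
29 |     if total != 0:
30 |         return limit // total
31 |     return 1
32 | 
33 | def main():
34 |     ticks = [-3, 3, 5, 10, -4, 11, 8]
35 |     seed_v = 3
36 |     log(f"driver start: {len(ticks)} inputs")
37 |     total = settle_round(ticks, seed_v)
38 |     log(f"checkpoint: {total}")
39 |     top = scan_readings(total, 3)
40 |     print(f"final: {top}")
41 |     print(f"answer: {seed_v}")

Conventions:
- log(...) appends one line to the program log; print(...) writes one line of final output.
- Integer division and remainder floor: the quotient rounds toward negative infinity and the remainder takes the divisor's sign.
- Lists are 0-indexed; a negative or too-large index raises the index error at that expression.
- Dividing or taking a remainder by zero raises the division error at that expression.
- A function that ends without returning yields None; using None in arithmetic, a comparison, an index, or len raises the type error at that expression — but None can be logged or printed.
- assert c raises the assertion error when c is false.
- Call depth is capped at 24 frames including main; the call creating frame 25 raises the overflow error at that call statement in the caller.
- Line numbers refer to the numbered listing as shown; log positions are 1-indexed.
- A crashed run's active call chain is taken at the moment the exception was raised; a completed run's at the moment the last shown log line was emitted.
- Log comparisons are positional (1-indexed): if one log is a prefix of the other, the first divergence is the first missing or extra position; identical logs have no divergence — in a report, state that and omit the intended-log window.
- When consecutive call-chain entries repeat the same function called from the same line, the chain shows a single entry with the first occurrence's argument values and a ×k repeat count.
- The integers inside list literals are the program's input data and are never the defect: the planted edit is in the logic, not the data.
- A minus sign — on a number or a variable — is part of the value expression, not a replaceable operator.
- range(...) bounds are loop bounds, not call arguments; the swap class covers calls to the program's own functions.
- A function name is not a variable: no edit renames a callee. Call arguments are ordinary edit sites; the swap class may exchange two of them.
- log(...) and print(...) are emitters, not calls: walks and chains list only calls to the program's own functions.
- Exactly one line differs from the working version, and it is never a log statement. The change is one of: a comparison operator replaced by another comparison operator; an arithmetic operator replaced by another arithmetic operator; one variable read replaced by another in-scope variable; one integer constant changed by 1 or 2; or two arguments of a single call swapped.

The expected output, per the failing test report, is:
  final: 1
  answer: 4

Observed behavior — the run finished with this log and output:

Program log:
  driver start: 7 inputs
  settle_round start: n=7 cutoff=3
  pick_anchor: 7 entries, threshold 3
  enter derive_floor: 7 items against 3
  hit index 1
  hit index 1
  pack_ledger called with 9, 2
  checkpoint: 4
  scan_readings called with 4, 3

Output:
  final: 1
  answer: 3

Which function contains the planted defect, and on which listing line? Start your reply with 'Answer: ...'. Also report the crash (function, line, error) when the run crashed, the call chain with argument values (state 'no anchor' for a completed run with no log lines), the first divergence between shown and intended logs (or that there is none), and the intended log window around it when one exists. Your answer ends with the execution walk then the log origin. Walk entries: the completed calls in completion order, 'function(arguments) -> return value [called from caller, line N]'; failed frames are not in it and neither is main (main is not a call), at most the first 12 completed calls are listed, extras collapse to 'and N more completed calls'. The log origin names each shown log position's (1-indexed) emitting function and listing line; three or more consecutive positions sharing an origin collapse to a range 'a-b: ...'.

Answer: the defect is in main at line 41.
The tell: The two runs log identically and part ways only at the printed values.
Call chain: main -> scan_readings(4, 3) (called at line 39).
First divergence: there is none — every log position agrees.
Execution walk:
  derive_floor([-3, 3, 5, 10, -4, 11, 8], 3) -> 1  [called from pick_anchor, line 10]
  pick_anchor([-3, 3, 5, 10, -4, 11, 8], 3) -> 9  [called from settle_round, line 23]
  pack_ledger(9, 2) -> 4  [called from settle_round, line 25]
  settle_round([-3, 3, 5, 10, -4, 11, 8], 3) -> 4  [called from main, line 37]
  scan_readings(4, 3) -> 1  [called from main, line 39]
Log origin:
  1: logged in main at line 36
  2: logged in settle_round at line 22
  3: logged in pick_anchor at line 9
  4: logged in derive_floor at line 2
  5: logged in derive_floor at line 5
  6: logged in pick_anchor at line 11
  7: logged in pack_ledger at line 16
  8: logged in main at line 38
  9: logged in scan_readings at line 28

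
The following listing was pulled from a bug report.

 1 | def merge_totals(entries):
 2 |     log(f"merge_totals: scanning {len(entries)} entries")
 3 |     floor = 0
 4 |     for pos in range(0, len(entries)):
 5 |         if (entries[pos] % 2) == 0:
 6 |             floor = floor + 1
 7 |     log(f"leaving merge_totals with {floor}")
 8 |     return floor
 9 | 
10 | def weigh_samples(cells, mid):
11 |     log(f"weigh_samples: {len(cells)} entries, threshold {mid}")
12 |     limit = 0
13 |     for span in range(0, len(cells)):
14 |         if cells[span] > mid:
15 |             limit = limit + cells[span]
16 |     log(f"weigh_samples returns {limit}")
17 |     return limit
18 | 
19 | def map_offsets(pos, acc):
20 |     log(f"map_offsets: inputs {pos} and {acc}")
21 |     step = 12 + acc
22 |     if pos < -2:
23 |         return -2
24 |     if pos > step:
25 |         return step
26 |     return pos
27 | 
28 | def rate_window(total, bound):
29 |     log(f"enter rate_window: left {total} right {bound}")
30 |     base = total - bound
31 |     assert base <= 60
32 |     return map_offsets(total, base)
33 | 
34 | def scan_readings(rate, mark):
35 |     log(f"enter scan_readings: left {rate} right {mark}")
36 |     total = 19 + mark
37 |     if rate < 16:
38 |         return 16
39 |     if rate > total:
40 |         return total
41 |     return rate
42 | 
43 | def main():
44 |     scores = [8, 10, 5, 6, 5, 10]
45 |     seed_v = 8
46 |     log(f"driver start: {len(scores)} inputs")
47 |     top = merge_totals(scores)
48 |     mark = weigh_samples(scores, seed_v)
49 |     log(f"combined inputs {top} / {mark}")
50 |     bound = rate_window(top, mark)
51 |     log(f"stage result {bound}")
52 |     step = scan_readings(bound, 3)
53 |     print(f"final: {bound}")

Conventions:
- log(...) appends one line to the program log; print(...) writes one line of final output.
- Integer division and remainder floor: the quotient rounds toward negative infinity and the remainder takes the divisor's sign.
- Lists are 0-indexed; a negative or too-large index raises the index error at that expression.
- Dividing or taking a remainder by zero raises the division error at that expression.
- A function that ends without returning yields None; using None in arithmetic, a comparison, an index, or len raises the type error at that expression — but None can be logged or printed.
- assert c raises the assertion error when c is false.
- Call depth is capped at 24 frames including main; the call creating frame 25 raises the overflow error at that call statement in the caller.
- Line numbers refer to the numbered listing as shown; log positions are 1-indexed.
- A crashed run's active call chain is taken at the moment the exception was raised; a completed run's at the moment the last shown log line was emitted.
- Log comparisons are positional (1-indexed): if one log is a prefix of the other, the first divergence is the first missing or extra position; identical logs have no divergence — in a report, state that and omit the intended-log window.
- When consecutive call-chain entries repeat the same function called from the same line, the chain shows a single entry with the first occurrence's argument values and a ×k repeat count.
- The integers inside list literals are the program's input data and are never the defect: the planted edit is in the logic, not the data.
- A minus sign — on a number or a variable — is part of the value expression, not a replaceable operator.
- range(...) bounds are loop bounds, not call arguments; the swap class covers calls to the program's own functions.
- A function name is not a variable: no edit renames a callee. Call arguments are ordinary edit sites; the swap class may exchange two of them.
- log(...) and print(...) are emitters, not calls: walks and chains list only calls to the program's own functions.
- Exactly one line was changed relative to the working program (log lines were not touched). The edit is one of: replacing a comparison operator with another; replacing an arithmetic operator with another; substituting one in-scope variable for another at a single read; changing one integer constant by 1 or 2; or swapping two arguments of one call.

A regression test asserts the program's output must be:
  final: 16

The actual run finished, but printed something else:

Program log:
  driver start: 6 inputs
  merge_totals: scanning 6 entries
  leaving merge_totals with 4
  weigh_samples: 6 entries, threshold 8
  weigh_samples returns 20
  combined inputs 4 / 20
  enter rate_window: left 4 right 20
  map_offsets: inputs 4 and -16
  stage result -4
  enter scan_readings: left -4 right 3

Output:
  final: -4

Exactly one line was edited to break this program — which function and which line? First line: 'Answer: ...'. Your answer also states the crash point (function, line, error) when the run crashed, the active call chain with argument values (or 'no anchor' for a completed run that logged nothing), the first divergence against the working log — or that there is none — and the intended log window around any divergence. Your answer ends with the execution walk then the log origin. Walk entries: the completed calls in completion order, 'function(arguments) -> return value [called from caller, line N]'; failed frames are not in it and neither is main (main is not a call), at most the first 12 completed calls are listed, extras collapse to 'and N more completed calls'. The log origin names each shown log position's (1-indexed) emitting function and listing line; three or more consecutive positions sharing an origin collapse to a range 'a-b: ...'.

Answer: the defect is in main at line 53.
Key observation: The logs agree in full; only the final output differs.
Call chain: main -> scan_readings(-4, 3) (called at line 52).
First divergence: none — the logs agree in full.
Execution walk:
  merge_totals([8, 10, 5, 6, 5, 10]) -> 4  [called from main, line 47]
  weigh_samples([8, 10, 5, 6, 5, 10], 8) -> 20  [called from main, line 48]
  map_offsets(4, -16) -> -4  [called from rate_window, line 32]
  rate_window(4, 20) -> -4  [called from main, line 50]
  scan_readings(-4, 3) -> 16  [called from main, line 52]
Log origins:
  1: logged in main at line 46
  2: logged in merge_totals at line 2
  3: logged in merge_totals at line 7
  4: logged in weigh_samples at line 11
  5: logged in weigh_samples at line 16
  6: logged in main at line 49
  7: logged in rate_window at line 29
  8: logged in map_offsets at line 20
  9: logged in main at line 51
  10: logged in scan_readings at line 35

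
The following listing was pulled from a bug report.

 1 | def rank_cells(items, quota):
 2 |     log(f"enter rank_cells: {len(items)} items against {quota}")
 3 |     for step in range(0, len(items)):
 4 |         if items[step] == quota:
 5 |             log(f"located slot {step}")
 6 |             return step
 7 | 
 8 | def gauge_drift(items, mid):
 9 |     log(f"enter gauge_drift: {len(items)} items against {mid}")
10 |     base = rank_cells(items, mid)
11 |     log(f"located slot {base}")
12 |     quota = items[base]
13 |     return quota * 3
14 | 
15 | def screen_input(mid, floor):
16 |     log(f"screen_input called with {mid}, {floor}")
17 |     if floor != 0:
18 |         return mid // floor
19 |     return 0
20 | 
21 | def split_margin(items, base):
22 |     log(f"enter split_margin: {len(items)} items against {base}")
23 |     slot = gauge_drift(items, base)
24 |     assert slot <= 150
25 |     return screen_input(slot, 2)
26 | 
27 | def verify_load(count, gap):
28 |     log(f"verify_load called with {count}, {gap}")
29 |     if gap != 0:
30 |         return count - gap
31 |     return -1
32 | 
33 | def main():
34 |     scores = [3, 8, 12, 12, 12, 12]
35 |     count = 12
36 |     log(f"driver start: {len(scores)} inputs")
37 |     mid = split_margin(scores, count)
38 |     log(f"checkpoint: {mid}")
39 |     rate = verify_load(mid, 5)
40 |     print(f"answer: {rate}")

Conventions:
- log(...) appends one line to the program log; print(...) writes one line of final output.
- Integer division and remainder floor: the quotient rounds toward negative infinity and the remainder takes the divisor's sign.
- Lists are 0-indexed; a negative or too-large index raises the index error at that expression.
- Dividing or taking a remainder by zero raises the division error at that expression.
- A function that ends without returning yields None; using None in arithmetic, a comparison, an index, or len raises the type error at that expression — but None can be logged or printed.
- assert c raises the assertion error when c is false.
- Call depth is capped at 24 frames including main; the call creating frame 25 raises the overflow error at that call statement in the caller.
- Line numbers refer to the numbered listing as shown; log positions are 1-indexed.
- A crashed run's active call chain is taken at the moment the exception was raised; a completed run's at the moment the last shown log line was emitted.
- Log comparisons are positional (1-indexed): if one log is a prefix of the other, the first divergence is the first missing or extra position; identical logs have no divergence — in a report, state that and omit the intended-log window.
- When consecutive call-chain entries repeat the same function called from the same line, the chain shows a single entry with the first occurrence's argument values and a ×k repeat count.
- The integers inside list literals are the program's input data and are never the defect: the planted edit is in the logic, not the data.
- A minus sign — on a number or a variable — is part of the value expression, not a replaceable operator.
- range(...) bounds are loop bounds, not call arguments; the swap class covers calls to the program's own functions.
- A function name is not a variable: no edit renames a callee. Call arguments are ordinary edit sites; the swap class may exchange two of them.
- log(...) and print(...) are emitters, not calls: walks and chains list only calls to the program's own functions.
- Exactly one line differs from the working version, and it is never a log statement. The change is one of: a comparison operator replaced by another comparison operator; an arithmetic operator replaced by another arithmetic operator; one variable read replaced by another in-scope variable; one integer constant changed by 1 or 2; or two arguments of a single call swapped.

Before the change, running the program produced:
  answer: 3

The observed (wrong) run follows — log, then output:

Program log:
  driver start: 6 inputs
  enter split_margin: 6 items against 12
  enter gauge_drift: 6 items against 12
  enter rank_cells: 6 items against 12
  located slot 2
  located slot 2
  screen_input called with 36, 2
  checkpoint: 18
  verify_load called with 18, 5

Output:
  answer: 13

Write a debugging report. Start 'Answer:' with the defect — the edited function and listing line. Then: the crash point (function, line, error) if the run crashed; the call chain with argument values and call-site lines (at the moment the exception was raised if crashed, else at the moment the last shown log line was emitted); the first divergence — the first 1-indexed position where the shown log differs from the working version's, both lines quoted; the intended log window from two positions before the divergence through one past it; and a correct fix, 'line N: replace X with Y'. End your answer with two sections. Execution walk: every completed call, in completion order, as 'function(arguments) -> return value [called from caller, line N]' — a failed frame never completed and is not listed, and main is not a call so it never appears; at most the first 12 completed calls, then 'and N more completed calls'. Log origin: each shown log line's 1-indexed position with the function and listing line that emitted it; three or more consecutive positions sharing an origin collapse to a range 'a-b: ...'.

Answer: the defect is in verify_load at line 30.
Key observation: Log streams are identical — the defect surfaces only in the printed output.
Call chain: main -> verify_load(18, 5) (called at line 39).
First divergence: none; the two logs match at every position.
Execution walk:
  rank_cells([3, 8, 12, 12, 12, 12], 12) -> 2  [called from gauge_drift, line 10]
  gauge_drift([3, 8, 12, 12, 12, 12], 12) -> 36  [called from split_margin, line 23]
  screen_input(36, 2) -> 18  [called from split_margin, line 25]
  split_margin([3, 8, 12, 12, 12, 12], 12) -> 18  [called from main, line 37]
  verify_load(18, 5) -> 13  [called from main, line 39]
Origin of each log line:
  1: emitted by main (line 36)
  2: emitted by split_margin (line 22)
  3: emitted by gauge_drift (line 9)
  4: emitted by rank_cells (line 2)
  5: emitted by rank_cells (line 5)
  6: emitted by gauge_drift (line 11)
  7: emitted by screen_input (line 16)
  8: emitted by main (line 38)
  9: emitted by verify_load (line 28)
A correct fix: line 30: replace `-` with `%`.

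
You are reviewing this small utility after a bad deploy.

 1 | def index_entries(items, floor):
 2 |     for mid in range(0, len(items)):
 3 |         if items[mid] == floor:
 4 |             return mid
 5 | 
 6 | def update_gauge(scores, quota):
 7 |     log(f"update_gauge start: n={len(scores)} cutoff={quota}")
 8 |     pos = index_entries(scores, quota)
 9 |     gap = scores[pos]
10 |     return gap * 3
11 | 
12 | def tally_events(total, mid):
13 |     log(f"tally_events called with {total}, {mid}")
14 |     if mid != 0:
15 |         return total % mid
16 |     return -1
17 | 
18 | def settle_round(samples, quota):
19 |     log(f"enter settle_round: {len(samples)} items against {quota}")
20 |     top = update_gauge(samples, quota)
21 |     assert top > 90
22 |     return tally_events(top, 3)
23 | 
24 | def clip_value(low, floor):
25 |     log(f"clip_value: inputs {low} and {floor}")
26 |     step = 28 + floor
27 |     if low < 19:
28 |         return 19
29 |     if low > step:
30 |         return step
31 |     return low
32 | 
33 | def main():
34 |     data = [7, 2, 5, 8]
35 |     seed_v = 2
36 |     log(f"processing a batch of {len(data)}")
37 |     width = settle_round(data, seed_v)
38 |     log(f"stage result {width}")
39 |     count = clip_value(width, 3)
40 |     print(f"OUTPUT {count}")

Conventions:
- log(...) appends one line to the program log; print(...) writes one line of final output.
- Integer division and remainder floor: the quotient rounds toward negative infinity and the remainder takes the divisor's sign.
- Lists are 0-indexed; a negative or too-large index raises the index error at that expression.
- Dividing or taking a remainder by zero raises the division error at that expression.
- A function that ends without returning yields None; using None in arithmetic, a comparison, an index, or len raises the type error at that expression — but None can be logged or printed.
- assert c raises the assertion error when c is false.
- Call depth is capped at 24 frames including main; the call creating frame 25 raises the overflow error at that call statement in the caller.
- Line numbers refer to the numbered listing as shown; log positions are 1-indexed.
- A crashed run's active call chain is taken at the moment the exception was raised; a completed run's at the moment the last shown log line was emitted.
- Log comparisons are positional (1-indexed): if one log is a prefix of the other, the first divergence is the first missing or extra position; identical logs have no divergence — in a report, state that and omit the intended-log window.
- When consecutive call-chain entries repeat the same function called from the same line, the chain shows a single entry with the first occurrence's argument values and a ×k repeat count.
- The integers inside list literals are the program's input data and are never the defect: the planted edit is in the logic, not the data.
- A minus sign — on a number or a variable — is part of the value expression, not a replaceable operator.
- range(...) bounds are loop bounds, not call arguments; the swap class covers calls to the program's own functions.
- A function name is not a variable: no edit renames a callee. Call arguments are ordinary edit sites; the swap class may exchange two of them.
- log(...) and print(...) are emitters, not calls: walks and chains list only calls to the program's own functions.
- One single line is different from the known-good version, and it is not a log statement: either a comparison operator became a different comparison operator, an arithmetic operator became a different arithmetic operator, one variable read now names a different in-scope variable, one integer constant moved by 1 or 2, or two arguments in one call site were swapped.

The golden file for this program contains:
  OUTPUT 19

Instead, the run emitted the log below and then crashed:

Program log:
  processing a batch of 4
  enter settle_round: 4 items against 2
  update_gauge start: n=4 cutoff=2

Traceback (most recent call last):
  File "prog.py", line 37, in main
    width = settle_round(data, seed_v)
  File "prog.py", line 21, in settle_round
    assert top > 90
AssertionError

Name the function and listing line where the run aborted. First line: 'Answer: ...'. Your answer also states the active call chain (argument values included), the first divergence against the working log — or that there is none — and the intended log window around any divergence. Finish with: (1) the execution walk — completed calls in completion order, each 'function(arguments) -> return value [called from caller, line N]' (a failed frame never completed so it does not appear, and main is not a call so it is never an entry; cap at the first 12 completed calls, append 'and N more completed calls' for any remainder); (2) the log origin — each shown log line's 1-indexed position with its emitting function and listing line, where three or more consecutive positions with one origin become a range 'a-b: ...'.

Answer: the error was raised in settle_round, line 21.
The tell: Only 3 log lines were emitted before the run died; the intended continuation was 'tally_events called with 6, 3'.
Call chain: main -> settle_round([7, 2, 5, 8], 2) (called at line 37).
First divergence: position 4 — after 3 matching lines the faulty run goes silent; intended next line 'tally_events called with 6, 3'.
Intended log window:
  2: enter settle_round: 4 items against 2
  3: update_gauge start: n=4 cutoff=2
  4: tally_events called with 6, 3
  5: stage result 0
Execution walk:
  index_entries([7, 2, 5, 8], 2) -> 1  [called from update_gauge, line 8]
  update_gauge([7, 2, 5, 8], 2) -> 6  [called from settle_round, line 20]
Log origins:
  1 — main, line 36
  2 — settle_round, line 19
  3 — update_gauge, line 7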